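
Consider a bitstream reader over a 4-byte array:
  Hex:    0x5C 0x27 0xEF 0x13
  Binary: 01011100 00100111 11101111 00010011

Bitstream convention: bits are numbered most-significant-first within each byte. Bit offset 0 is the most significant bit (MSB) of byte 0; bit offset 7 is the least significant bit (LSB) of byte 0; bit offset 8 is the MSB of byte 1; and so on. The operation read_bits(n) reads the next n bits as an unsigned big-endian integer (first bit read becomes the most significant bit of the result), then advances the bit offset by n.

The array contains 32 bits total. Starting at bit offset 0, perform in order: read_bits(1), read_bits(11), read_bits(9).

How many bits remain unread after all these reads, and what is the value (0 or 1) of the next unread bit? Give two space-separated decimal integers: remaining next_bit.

Answer: 11 1

Derivation:
Read 1: bits[0:1] width=1 -> value=0 (bin 0); offset now 1 = byte 0 bit 1; 31 bits remain
Read 2: bits[1:12] width=11 -> value=1474 (bin 10111000010); offset now 12 = byte 1 bit 4; 20 bits remain
Read 3: bits[12:21] width=9 -> value=253 (bin 011111101); offset now 21 = byte 2 bit 5; 11 bits remain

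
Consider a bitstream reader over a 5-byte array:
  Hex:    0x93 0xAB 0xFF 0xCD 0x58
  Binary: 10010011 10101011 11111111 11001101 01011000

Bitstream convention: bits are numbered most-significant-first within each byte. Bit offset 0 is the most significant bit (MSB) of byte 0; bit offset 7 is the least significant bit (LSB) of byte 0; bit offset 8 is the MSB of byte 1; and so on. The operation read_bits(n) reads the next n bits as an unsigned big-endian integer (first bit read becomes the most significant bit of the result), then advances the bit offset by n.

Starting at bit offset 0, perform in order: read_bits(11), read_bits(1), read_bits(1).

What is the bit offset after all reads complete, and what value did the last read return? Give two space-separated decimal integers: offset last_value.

Read 1: bits[0:11] width=11 -> value=1181 (bin 10010011101); offset now 11 = byte 1 bit 3; 29 bits remain
Read 2: bits[11:12] width=1 -> value=0 (bin 0); offset now 12 = byte 1 bit 4; 28 bits remain
Read 3: bits[12:13] width=1 -> value=1 (bin 1); offset now 13 = byte 1 bit 5; 27 bits remain

Answer: 13 1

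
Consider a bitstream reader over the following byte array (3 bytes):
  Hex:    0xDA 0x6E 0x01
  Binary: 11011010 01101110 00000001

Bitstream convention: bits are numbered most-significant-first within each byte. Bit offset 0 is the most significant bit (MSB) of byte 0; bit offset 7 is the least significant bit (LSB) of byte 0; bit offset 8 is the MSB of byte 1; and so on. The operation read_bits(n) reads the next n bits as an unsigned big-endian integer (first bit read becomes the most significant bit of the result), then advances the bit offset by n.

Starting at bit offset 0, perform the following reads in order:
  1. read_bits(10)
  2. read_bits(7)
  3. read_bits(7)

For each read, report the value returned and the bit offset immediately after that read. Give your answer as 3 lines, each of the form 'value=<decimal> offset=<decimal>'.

Read 1: bits[0:10] width=10 -> value=873 (bin 1101101001); offset now 10 = byte 1 bit 2; 14 bits remain
Read 2: bits[10:17] width=7 -> value=92 (bin 1011100); offset now 17 = byte 2 bit 1; 7 bits remain
Read 3: bits[17:24] width=7 -> value=1 (bin 0000001); offset now 24 = byte 3 bit 0; 0 bits remain

Answer: value=873 offset=10
value=92 offset=17
value=1 offset=24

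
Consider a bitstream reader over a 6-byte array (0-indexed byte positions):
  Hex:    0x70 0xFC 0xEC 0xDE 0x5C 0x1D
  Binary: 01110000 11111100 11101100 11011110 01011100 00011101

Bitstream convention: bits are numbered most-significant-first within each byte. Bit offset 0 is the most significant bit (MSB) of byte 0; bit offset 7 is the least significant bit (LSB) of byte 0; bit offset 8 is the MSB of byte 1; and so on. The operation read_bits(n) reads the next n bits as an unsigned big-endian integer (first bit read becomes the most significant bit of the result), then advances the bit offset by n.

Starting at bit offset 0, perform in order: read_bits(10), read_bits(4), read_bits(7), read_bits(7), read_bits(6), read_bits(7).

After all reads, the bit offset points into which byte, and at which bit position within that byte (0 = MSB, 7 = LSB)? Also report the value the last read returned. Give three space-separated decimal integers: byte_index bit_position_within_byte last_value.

Read 1: bits[0:10] width=10 -> value=451 (bin 0111000011); offset now 10 = byte 1 bit 2; 38 bits remain
Read 2: bits[10:14] width=4 -> value=15 (bin 1111); offset now 14 = byte 1 bit 6; 34 bits remain
Read 3: bits[14:21] width=7 -> value=29 (bin 0011101); offset now 21 = byte 2 bit 5; 27 bits remain
Read 4: bits[21:28] width=7 -> value=77 (bin 1001101); offset now 28 = byte 3 bit 4; 20 bits remain
Read 5: bits[28:34] width=6 -> value=57 (bin 111001); offset now 34 = byte 4 bit 2; 14 bits remain
Read 6: bits[34:41] width=7 -> value=56 (bin 0111000); offset now 41 = byte 5 bit 1; 7 bits remain

Answer: 5 1 56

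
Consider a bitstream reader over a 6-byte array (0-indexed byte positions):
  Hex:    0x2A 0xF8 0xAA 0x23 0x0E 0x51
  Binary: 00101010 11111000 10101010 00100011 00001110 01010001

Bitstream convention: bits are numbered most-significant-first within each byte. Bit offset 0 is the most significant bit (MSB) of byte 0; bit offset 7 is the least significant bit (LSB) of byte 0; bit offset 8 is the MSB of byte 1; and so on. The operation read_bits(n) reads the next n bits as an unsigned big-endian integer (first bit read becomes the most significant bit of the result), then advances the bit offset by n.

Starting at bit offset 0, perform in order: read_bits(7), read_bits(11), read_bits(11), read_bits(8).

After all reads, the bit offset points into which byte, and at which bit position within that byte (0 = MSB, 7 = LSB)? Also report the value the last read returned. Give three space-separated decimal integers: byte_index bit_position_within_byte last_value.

Answer: 4 5 97

Derivation:
Read 1: bits[0:7] width=7 -> value=21 (bin 0010101); offset now 7 = byte 0 bit 7; 41 bits remain
Read 2: bits[7:18] width=11 -> value=994 (bin 01111100010); offset now 18 = byte 2 bit 2; 30 bits remain
Read 3: bits[18:29] width=11 -> value=1348 (bin 10101000100); offset now 29 = byte 3 bit 5; 19 bits remain
Read 4: bits[29:37] width=8 -> value=97 (bin 01100001); offset now 37 = byte 4 bit 5; 11 bits remain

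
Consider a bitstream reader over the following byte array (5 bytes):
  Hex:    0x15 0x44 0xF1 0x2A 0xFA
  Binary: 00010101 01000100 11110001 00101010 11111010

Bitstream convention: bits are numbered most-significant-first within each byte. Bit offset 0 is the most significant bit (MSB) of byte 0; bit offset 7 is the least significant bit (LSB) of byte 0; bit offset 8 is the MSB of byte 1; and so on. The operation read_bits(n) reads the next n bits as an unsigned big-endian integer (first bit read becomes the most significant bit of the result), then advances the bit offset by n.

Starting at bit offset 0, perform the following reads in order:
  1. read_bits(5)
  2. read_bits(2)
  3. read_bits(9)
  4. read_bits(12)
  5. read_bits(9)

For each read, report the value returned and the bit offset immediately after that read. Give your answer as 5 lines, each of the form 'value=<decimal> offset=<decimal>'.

Read 1: bits[0:5] width=5 -> value=2 (bin 00010); offset now 5 = byte 0 bit 5; 35 bits remain
Read 2: bits[5:7] width=2 -> value=2 (bin 10); offset now 7 = byte 0 bit 7; 33 bits remain
Read 3: bits[7:16] width=9 -> value=324 (bin 101000100); offset now 16 = byte 2 bit 0; 24 bits remain
Read 4: bits[16:28] width=12 -> value=3858 (bin 111100010010); offset now 28 = byte 3 bit 4; 12 bits remain
Read 5: bits[28:37] width=9 -> value=351 (bin 101011111); offset now 37 = byte 4 bit 5; 3 bits remain

Answer: value=2 offset=5
value=2 offset=7
value=324 offset=16
value=3858 offset=28
value=351 offset=37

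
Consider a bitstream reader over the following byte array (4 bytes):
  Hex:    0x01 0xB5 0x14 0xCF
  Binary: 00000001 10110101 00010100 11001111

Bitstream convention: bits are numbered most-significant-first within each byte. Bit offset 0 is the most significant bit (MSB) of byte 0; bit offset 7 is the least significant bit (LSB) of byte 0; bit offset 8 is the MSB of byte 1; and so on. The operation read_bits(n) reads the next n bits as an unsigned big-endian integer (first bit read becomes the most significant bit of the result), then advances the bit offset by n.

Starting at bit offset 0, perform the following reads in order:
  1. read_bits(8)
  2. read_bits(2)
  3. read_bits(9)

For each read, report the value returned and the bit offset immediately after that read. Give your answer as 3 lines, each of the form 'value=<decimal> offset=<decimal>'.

Read 1: bits[0:8] width=8 -> value=1 (bin 00000001); offset now 8 = byte 1 bit 0; 24 bits remain
Read 2: bits[8:10] width=2 -> value=2 (bin 10); offset now 10 = byte 1 bit 2; 22 bits remain
Read 3: bits[10:19] width=9 -> value=424 (bin 110101000); offset now 19 = byte 2 bit 3; 13 bits remain

Answer: value=1 offset=8
value=2 offset=10
value=424 offset=19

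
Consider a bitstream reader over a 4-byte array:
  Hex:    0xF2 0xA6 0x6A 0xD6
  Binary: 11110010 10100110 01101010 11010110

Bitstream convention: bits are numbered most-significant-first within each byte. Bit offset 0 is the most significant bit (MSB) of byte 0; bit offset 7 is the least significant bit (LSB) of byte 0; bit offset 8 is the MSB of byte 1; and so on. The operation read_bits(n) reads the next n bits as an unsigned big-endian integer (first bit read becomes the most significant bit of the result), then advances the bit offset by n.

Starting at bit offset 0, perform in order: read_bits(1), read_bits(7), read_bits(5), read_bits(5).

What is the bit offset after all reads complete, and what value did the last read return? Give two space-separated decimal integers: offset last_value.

Answer: 18 25

Derivation:
Read 1: bits[0:1] width=1 -> value=1 (bin 1); offset now 1 = byte 0 bit 1; 31 bits remain
Read 2: bits[1:8] width=7 -> value=114 (bin 1110010); offset now 8 = byte 1 bit 0; 24 bits remain
Read 3: bits[8:13] width=5 -> value=20 (bin 10100); offset now 13 = byte 1 bit 5; 19 bits remain
Read 4: bits[13:18] width=5 -> value=25 (bin 11001); offset now 18 = byte 2 bit 2; 14 bits remain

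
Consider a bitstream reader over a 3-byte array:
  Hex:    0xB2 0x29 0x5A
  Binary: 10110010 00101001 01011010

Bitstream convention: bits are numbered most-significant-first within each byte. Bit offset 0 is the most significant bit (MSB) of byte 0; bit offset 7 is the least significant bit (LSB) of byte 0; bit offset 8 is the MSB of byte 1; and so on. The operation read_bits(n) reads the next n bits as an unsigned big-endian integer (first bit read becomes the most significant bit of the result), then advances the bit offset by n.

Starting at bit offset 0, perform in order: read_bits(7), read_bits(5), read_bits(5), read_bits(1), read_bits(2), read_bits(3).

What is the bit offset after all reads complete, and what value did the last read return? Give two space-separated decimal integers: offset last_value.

Read 1: bits[0:7] width=7 -> value=89 (bin 1011001); offset now 7 = byte 0 bit 7; 17 bits remain
Read 2: bits[7:12] width=5 -> value=2 (bin 00010); offset now 12 = byte 1 bit 4; 12 bits remain
Read 3: bits[12:17] width=5 -> value=18 (bin 10010); offset now 17 = byte 2 bit 1; 7 bits remain
Read 4: bits[17:18] width=1 -> value=1 (bin 1); offset now 18 = byte 2 bit 2; 6 bits remain
Read 5: bits[18:20] width=2 -> value=1 (bin 01); offset now 20 = byte 2 bit 4; 4 bits remain
Read 6: bits[20:23] width=3 -> value=5 (bin 101); offset now 23 = byte 2 bit 7; 1 bits remain

Answer: 23 5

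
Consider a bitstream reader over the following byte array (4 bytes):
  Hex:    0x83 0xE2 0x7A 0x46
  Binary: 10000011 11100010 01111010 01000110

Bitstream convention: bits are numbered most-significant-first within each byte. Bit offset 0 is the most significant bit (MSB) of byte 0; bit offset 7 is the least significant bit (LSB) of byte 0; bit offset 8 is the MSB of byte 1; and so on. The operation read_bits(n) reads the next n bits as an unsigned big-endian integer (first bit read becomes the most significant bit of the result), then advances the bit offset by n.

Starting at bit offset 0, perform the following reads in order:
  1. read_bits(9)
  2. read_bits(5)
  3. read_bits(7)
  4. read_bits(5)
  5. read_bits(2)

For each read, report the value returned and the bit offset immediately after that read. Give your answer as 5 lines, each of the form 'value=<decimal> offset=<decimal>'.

Read 1: bits[0:9] width=9 -> value=263 (bin 100000111); offset now 9 = byte 1 bit 1; 23 bits remain
Read 2: bits[9:14] width=5 -> value=24 (bin 11000); offset now 14 = byte 1 bit 6; 18 bits remain
Read 3: bits[14:21] width=7 -> value=79 (bin 1001111); offset now 21 = byte 2 bit 5; 11 bits remain
Read 4: bits[21:26] width=5 -> value=9 (bin 01001); offset now 26 = byte 3 bit 2; 6 bits remain
Read 5: bits[26:28] width=2 -> value=0 (bin 00); offset now 28 = byte 3 bit 4; 4 bits remain

Answer: value=263 offset=9
value=24 offset=14
value=79 offset=21
value=9 offset=26
value=0 offset=28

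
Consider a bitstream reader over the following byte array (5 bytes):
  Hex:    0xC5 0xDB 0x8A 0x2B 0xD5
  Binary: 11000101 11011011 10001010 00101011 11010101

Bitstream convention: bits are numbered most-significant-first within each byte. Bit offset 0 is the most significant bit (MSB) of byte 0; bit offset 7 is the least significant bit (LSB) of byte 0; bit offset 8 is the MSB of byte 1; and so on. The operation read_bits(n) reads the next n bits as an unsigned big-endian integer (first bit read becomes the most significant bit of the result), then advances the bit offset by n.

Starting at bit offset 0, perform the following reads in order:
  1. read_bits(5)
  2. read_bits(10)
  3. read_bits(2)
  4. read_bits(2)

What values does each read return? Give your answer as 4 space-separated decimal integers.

Answer: 24 749 3 0

Derivation:
Read 1: bits[0:5] width=5 -> value=24 (bin 11000); offset now 5 = byte 0 bit 5; 35 bits remain
Read 2: bits[5:15] width=10 -> value=749 (bin 1011101101); offset now 15 = byte 1 bit 7; 25 bits remain
Read 3: bits[15:17] width=2 -> value=3 (bin 11); offset now 17 = byte 2 bit 1; 23 bits remain
Read 4: bits[17:19] width=2 -> value=0 (bin 00); offset now 19 = byte 2 bit 3; 21 bits remain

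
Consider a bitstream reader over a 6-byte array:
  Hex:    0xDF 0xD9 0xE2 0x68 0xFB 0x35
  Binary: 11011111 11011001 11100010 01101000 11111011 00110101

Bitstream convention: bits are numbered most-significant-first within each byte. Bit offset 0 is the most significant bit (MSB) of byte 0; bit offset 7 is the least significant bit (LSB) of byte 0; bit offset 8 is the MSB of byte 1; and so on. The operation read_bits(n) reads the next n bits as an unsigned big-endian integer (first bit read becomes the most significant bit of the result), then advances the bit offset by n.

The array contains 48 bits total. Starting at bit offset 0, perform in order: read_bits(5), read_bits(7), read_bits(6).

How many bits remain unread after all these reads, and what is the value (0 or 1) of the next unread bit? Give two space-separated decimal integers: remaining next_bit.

Answer: 30 1

Derivation:
Read 1: bits[0:5] width=5 -> value=27 (bin 11011); offset now 5 = byte 0 bit 5; 43 bits remain
Read 2: bits[5:12] width=7 -> value=125 (bin 1111101); offset now 12 = byte 1 bit 4; 36 bits remain
Read 3: bits[12:18] width=6 -> value=39 (bin 100111); offset now 18 = byte 2 bit 2; 30 bits remain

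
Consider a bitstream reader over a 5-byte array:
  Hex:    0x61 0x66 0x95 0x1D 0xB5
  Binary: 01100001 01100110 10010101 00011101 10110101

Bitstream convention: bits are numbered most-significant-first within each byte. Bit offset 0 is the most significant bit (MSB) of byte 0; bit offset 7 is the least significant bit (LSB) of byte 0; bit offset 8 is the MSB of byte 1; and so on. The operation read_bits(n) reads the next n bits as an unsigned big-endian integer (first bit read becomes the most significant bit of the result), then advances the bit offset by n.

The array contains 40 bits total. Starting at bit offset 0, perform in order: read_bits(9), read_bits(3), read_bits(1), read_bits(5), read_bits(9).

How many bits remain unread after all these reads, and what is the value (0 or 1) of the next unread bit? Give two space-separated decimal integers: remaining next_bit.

Answer: 13 1

Derivation:
Read 1: bits[0:9] width=9 -> value=194 (bin 011000010); offset now 9 = byte 1 bit 1; 31 bits remain
Read 2: bits[9:12] width=3 -> value=6 (bin 110); offset now 12 = byte 1 bit 4; 28 bits remain
Read 3: bits[12:13] width=1 -> value=0 (bin 0); offset now 13 = byte 1 bit 5; 27 bits remain
Read 4: bits[13:18] width=5 -> value=26 (bin 11010); offset now 18 = byte 2 bit 2; 22 bits remain
Read 5: bits[18:27] width=9 -> value=168 (bin 010101000); offset now 27 = byte 3 bit 3; 13 bits remain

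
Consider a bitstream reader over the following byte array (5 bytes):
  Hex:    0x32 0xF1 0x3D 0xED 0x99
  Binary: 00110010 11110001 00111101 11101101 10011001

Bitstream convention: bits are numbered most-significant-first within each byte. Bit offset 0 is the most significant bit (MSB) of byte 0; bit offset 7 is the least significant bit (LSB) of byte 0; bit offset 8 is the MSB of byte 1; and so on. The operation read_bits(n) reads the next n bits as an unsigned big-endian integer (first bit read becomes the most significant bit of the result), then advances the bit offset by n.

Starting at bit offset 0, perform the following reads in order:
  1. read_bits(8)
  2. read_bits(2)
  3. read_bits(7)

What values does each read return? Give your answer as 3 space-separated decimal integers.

Answer: 50 3 98

Derivation:
Read 1: bits[0:8] width=8 -> value=50 (bin 00110010); offset now 8 = byte 1 bit 0; 32 bits remain
Read 2: bits[8:10] width=2 -> value=3 (bin 11); offset now 10 = byte 1 bit 2; 30 bits remain
Read 3: bits[10:17] width=7 -> value=98 (bin 1100010); offset now 17 = byte 2 bit 1; 23 bits remain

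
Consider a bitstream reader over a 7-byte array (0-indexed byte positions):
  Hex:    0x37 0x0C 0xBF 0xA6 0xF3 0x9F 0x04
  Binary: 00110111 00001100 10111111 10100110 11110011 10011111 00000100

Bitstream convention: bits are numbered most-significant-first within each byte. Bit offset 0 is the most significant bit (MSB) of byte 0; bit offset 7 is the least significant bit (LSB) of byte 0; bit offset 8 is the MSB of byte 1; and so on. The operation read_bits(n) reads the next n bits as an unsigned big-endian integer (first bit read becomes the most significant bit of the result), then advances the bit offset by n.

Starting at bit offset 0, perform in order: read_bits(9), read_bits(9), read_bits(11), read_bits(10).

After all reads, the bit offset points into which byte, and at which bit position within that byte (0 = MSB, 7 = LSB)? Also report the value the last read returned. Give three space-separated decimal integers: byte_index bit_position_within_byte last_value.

Read 1: bits[0:9] width=9 -> value=110 (bin 001101110); offset now 9 = byte 1 bit 1; 47 bits remain
Read 2: bits[9:18] width=9 -> value=50 (bin 000110010); offset now 18 = byte 2 bit 2; 38 bits remain
Read 3: bits[18:29] width=11 -> value=2036 (bin 11111110100); offset now 29 = byte 3 bit 5; 27 bits remain
Read 4: bits[29:39] width=10 -> value=889 (bin 1101111001); offset now 39 = byte 4 bit 7; 17 bits remain

Answer: 4 7 889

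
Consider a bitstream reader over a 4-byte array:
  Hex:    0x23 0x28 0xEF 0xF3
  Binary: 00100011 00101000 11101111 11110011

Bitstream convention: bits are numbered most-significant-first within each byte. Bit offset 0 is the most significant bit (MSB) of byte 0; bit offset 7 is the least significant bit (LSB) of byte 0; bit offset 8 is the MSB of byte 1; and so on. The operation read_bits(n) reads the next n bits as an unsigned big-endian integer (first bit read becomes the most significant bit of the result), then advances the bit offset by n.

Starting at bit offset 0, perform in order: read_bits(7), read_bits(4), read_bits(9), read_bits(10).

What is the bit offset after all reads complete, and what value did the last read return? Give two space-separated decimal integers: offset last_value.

Read 1: bits[0:7] width=7 -> value=17 (bin 0010001); offset now 7 = byte 0 bit 7; 25 bits remain
Read 2: bits[7:11] width=4 -> value=9 (bin 1001); offset now 11 = byte 1 bit 3; 21 bits remain
Read 3: bits[11:20] width=9 -> value=142 (bin 010001110); offset now 20 = byte 2 bit 4; 12 bits remain
Read 4: bits[20:30] width=10 -> value=1020 (bin 1111111100); offset now 30 = byte 3 bit 6; 2 bits remain

Answer: 30 1020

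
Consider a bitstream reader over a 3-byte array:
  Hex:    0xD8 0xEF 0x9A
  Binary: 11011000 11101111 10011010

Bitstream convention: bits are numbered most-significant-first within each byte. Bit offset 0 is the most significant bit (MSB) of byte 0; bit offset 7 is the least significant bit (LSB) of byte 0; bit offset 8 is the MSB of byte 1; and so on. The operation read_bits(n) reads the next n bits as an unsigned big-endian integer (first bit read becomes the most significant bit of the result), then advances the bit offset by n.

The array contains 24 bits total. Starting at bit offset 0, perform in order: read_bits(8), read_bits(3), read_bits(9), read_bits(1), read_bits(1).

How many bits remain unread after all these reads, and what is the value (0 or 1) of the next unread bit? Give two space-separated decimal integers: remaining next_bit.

Read 1: bits[0:8] width=8 -> value=216 (bin 11011000); offset now 8 = byte 1 bit 0; 16 bits remain
Read 2: bits[8:11] width=3 -> value=7 (bin 111); offset now 11 = byte 1 bit 3; 13 bits remain
Read 3: bits[11:20] width=9 -> value=249 (bin 011111001); offset now 20 = byte 2 bit 4; 4 bits remain
Read 4: bits[20:21] width=1 -> value=1 (bin 1); offset now 21 = byte 2 bit 5; 3 bits remain
Read 5: bits[21:22] width=1 -> value=0 (bin 0); offset now 22 = byte 2 bit 6; 2 bits remain

Answer: 2 1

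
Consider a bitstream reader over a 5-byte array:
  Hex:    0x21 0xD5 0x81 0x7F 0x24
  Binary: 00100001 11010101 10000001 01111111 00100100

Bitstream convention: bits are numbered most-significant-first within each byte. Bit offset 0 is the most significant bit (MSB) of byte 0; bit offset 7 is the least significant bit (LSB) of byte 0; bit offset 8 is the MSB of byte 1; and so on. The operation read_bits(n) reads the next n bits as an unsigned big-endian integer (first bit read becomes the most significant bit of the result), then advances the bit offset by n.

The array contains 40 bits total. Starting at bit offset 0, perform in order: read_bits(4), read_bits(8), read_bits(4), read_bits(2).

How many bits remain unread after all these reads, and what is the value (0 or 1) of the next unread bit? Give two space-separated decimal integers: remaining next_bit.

Answer: 22 0

Derivation:
Read 1: bits[0:4] width=4 -> value=2 (bin 0010); offset now 4 = byte 0 bit 4; 36 bits remain
Read 2: bits[4:12] width=8 -> value=29 (bin 00011101); offset now 12 = byte 1 bit 4; 28 bits remain
Read 3: bits[12:16] width=4 -> value=5 (bin 0101); offset now 16 = byte 2 bit 0; 24 bits remain
Read 4: bits[16:18] width=2 -> value=2 (bin 10); offset now 18 = byte 2 bit 2; 22 bits remain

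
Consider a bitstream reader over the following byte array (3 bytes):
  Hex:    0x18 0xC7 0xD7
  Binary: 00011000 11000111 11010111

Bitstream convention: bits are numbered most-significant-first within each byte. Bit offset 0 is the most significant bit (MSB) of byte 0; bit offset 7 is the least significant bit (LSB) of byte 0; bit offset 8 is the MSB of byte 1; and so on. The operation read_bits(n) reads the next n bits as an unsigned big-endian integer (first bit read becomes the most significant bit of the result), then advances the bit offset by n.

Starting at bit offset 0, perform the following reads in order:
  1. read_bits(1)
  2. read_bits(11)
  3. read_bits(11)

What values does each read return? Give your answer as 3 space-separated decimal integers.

Answer: 0 396 1003

Derivation:
Read 1: bits[0:1] width=1 -> value=0 (bin 0); offset now 1 = byte 0 bit 1; 23 bits remain
Read 2: bits[1:12] width=11 -> value=396 (bin 00110001100); offset now 12 = byte 1 bit 4; 12 bits remain
Read 3: bits[12:23] width=11 -> value=1003 (bin 01111101011); offset now 23 = byte 2 bit 7; 1 bits remain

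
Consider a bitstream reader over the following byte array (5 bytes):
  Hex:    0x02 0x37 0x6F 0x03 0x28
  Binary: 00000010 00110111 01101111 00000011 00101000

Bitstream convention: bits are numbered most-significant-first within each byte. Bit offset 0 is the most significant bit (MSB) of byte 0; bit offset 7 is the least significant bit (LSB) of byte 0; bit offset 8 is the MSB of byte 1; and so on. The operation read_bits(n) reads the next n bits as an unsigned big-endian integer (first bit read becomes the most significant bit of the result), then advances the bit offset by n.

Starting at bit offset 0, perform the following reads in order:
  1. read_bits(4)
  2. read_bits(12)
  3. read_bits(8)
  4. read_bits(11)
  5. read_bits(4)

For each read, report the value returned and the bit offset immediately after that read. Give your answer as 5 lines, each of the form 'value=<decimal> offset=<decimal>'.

Answer: value=0 offset=4
value=567 offset=16
value=111 offset=24
value=25 offset=35
value=4 offset=39

Derivation:
Read 1: bits[0:4] width=4 -> value=0 (bin 0000); offset now 4 = byte 0 bit 4; 36 bits remain
Read 2: bits[4:16] width=12 -> value=567 (bin 001000110111); offset now 16 = byte 2 bit 0; 24 bits remain
Read 3: bits[16:24] width=8 -> value=111 (bin 01101111); offset now 24 = byte 3 bit 0; 16 bits remain
Read 4: bits[24:35] width=11 -> value=25 (bin 00000011001); offset now 35 = byte 4 bit 3; 5 bits remain
Read 5: bits[35:39] width=4 -> value=4 (bin 0100); offset now 39 = byte 4 bit 7; 1 bits remain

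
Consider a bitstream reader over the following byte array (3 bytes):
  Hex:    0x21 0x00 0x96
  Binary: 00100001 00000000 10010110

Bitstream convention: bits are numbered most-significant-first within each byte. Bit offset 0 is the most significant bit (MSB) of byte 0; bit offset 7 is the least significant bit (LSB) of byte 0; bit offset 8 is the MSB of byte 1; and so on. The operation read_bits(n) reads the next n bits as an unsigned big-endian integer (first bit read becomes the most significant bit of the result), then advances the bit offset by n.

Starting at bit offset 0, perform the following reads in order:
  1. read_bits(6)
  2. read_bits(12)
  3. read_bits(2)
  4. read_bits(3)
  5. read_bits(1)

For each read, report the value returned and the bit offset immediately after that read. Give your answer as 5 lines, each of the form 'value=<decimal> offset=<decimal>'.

Answer: value=8 offset=6
value=1026 offset=18
value=1 offset=20
value=3 offset=23
value=0 offset=24

Derivation:
Read 1: bits[0:6] width=6 -> value=8 (bin 001000); offset now 6 = byte 0 bit 6; 18 bits remain
Read 2: bits[6:18] width=12 -> value=1026 (bin 010000000010); offset now 18 = byte 2 bit 2; 6 bits remain
Read 3: bits[18:20] width=2 -> value=1 (bin 01); offset now 20 = byte 2 bit 4; 4 bits remain
Read 4: bits[20:23] width=3 -> value=3 (bin 011); offset now 23 = byte 2 bit 7; 1 bits remain
Read 5: bits[23:24] width=1 -> value=0 (bin 0); offset now 24 = byte 3 bit 0; 0 bits remain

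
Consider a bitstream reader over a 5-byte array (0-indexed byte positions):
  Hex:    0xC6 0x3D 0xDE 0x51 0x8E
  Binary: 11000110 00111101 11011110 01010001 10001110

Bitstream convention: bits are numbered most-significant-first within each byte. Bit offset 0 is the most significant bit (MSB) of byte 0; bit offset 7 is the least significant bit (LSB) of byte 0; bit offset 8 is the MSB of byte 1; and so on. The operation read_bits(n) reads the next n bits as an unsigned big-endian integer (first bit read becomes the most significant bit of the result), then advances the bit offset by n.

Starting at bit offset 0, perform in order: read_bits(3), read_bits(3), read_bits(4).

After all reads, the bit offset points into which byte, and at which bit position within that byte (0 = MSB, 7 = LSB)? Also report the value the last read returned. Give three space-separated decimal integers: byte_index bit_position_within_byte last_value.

Read 1: bits[0:3] width=3 -> value=6 (bin 110); offset now 3 = byte 0 bit 3; 37 bits remain
Read 2: bits[3:6] width=3 -> value=1 (bin 001); offset now 6 = byte 0 bit 6; 34 bits remain
Read 3: bits[6:10] width=4 -> value=8 (bin 1000); offset now 10 = byte 1 bit 2; 30 bits remain

Answer: 1 2 8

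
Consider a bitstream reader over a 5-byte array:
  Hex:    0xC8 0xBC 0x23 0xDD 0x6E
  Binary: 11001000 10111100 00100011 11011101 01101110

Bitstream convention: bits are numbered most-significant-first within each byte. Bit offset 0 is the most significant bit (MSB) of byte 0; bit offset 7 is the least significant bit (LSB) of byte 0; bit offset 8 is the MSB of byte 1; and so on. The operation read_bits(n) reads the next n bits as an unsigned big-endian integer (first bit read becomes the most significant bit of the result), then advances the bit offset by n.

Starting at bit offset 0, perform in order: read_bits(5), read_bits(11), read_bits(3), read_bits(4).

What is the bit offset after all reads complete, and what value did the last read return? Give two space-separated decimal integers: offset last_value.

Read 1: bits[0:5] width=5 -> value=25 (bin 11001); offset now 5 = byte 0 bit 5; 35 bits remain
Read 2: bits[5:16] width=11 -> value=188 (bin 00010111100); offset now 16 = byte 2 bit 0; 24 bits remain
Read 3: bits[16:19] width=3 -> value=1 (bin 001); offset now 19 = byte 2 bit 3; 21 bits remain
Read 4: bits[19:23] width=4 -> value=1 (bin 0001); offset now 23 = byte 2 bit 7; 17 bits remain

Answer: 23 1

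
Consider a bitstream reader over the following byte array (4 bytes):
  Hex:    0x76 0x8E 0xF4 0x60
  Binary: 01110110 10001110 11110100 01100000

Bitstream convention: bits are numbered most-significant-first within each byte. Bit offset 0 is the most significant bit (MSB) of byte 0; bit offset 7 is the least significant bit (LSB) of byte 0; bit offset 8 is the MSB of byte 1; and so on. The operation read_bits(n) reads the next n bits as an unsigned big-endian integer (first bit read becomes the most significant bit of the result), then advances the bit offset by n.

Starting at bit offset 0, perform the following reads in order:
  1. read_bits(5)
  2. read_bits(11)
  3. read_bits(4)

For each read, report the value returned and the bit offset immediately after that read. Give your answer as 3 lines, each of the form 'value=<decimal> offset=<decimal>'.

Read 1: bits[0:5] width=5 -> value=14 (bin 01110); offset now 5 = byte 0 bit 5; 27 bits remain
Read 2: bits[5:16] width=11 -> value=1678 (bin 11010001110); offset now 16 = byte 2 bit 0; 16 bits remain
Read 3: bits[16:20] width=4 -> value=15 (bin 1111); offset now 20 = byte 2 bit 4; 12 bits remain

Answer: value=14 offset=5
value=1678 offset=16
value=15 offset=20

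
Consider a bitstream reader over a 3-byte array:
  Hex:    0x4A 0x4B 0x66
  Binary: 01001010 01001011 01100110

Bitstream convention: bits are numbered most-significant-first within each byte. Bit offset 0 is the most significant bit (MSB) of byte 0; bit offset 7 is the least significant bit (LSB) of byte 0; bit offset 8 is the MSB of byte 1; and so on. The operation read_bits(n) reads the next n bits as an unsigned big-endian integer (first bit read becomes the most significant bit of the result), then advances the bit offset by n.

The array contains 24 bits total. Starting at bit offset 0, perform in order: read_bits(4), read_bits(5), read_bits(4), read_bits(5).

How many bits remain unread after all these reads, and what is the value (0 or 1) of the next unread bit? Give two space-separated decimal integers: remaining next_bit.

Read 1: bits[0:4] width=4 -> value=4 (bin 0100); offset now 4 = byte 0 bit 4; 20 bits remain
Read 2: bits[4:9] width=5 -> value=20 (bin 10100); offset now 9 = byte 1 bit 1; 15 bits remain
Read 3: bits[9:13] width=4 -> value=9 (bin 1001); offset now 13 = byte 1 bit 5; 11 bits remain
Read 4: bits[13:18] width=5 -> value=13 (bin 01101); offset now 18 = byte 2 bit 2; 6 bits remain

Answer: 6 1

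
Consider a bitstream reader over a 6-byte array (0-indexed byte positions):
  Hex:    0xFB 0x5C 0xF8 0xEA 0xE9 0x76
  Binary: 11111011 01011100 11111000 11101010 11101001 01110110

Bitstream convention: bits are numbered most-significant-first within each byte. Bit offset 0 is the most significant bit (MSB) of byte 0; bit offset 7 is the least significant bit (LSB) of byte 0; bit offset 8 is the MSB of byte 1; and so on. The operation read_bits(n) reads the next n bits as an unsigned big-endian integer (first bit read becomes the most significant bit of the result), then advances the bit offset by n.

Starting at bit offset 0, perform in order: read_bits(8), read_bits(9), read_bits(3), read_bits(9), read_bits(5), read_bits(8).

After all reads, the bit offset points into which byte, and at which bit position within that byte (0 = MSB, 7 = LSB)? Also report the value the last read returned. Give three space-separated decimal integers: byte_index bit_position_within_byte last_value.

Answer: 5 2 165

Derivation:
Read 1: bits[0:8] width=8 -> value=251 (bin 11111011); offset now 8 = byte 1 bit 0; 40 bits remain
Read 2: bits[8:17] width=9 -> value=185 (bin 010111001); offset now 17 = byte 2 bit 1; 31 bits remain
Read 3: bits[17:20] width=3 -> value=7 (bin 111); offset now 20 = byte 2 bit 4; 28 bits remain
Read 4: bits[20:29] width=9 -> value=285 (bin 100011101); offset now 29 = byte 3 bit 5; 19 bits remain
Read 5: bits[29:34] width=5 -> value=11 (bin 01011); offset now 34 = byte 4 bit 2; 14 bits remain
Read 6: bits[34:42] width=8 -> value=165 (bin 10100101); offset now 42 = byte 5 bit 2; 6 bits remain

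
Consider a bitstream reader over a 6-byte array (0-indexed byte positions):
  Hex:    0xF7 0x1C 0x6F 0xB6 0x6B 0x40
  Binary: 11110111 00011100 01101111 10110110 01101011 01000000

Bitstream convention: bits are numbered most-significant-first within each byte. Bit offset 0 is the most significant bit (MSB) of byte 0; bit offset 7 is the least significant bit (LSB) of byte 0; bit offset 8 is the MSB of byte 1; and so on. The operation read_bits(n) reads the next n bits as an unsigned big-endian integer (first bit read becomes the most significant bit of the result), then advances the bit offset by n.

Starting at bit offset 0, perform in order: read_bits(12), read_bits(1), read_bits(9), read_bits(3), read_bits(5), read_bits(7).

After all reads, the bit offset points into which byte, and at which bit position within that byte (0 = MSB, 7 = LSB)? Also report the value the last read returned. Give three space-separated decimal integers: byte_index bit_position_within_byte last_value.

Read 1: bits[0:12] width=12 -> value=3953 (bin 111101110001); offset now 12 = byte 1 bit 4; 36 bits remain
Read 2: bits[12:13] width=1 -> value=1 (bin 1); offset now 13 = byte 1 bit 5; 35 bits remain
Read 3: bits[13:22] width=9 -> value=283 (bin 100011011); offset now 22 = byte 2 bit 6; 26 bits remain
Read 4: bits[22:25] width=3 -> value=7 (bin 111); offset now 25 = byte 3 bit 1; 23 bits remain
Read 5: bits[25:30] width=5 -> value=13 (bin 01101); offset now 30 = byte 3 bit 6; 18 bits remain
Read 6: bits[30:37] width=7 -> value=77 (bin 1001101); offset now 37 = byte 4 bit 5; 11 bits remain

Answer: 4 5 77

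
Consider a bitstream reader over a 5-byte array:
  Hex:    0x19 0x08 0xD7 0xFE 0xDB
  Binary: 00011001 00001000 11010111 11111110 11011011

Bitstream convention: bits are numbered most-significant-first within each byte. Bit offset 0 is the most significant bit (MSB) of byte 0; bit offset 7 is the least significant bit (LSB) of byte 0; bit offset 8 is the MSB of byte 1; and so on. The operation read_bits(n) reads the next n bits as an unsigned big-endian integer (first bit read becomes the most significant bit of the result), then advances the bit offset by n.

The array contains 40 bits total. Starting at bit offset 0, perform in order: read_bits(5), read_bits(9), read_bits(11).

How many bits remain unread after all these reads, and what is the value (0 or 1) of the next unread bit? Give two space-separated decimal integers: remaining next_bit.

Read 1: bits[0:5] width=5 -> value=3 (bin 00011); offset now 5 = byte 0 bit 5; 35 bits remain
Read 2: bits[5:14] width=9 -> value=66 (bin 001000010); offset now 14 = byte 1 bit 6; 26 bits remain
Read 3: bits[14:25] width=11 -> value=431 (bin 00110101111); offset now 25 = byte 3 bit 1; 15 bits remain

Answer: 15 1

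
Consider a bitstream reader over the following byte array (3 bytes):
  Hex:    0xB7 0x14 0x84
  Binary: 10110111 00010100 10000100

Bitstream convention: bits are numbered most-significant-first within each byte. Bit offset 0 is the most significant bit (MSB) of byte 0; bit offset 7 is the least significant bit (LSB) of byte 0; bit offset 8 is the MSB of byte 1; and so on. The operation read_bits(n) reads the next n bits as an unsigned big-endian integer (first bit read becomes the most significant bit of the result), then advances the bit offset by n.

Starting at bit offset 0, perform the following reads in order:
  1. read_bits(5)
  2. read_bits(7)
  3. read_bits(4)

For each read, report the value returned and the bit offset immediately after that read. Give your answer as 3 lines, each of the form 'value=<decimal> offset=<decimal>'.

Answer: value=22 offset=5
value=113 offset=12
value=4 offset=16

Derivation:
Read 1: bits[0:5] width=5 -> value=22 (bin 10110); offset now 5 = byte 0 bit 5; 19 bits remain
Read 2: bits[5:12] width=7 -> value=113 (bin 1110001); offset now 12 = byte 1 bit 4; 12 bits remain
Read 3: bits[12:16] width=4 -> value=4 (bin 0100); offset now 16 = byte 2 bit 0; 8 bits remain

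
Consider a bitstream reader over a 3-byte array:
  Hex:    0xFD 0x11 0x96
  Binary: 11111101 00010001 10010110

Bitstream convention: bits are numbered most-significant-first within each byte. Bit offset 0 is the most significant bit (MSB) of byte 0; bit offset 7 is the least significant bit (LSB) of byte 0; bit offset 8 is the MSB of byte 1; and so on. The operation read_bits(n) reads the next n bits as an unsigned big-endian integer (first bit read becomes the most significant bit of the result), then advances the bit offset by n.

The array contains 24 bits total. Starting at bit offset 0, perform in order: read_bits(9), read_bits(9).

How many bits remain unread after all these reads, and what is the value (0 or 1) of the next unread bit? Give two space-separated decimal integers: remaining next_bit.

Answer: 6 0

Derivation:
Read 1: bits[0:9] width=9 -> value=506 (bin 111111010); offset now 9 = byte 1 bit 1; 15 bits remain
Read 2: bits[9:18] width=9 -> value=70 (bin 001000110); offset now 18 = byte 2 bit 2; 6 bits remain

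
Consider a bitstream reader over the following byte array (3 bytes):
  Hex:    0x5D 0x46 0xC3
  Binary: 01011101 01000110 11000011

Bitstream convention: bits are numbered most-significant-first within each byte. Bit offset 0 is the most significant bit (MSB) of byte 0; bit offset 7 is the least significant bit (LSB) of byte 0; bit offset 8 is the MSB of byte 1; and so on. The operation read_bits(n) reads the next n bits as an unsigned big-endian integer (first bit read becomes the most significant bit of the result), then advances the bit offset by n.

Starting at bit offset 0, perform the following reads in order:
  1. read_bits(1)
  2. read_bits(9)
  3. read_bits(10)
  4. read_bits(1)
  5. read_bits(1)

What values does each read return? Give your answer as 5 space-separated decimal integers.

Read 1: bits[0:1] width=1 -> value=0 (bin 0); offset now 1 = byte 0 bit 1; 23 bits remain
Read 2: bits[1:10] width=9 -> value=373 (bin 101110101); offset now 10 = byte 1 bit 2; 14 bits remain
Read 3: bits[10:20] width=10 -> value=108 (bin 0001101100); offset now 20 = byte 2 bit 4; 4 bits remain
Read 4: bits[20:21] width=1 -> value=0 (bin 0); offset now 21 = byte 2 bit 5; 3 bits remain
Read 5: bits[21:22] width=1 -> value=0 (bin 0); offset now 22 = byte 2 bit 6; 2 bits remain

Answer: 0 373 108 0 0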